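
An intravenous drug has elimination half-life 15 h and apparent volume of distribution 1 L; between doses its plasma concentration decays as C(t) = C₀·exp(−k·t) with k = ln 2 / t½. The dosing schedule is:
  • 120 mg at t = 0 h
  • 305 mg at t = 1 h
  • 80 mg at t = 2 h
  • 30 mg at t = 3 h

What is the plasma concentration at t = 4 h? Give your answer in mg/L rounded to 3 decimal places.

k = ln 2 / 15 = 0.04621 per h
Dose 1 (120 mg at t=0 h): 120·exp(−0.04621·4) = 99.749 mg/L
Dose 2 (305 mg at t=1 h): 305·exp(−0.04621·3) = 265.518 mg/L
Dose 3 (80 mg at t=2 h): 80·exp(−0.04621·2) = 72.938 mg/L
Dose 4 (30 mg at t=3 h): 30·exp(−0.04621·1) = 28.645 mg/L
C(4) = 99.749 + 265.518 + 72.938 + 28.645 = 466.850 mg/L

466.850 mg/L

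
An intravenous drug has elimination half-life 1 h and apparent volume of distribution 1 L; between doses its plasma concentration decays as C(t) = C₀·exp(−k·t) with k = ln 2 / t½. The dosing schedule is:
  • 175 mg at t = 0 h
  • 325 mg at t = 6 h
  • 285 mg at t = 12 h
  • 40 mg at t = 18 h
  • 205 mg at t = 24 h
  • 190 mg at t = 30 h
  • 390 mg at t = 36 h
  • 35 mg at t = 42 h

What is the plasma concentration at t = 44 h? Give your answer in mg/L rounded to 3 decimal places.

k = ln 2 / 1 = 0.69315 per h
Dose 1 (175 mg at t=0 h): 175·exp(−0.69315·44) = 0.000 mg/L
Dose 2 (325 mg at t=6 h): 325·exp(−0.69315·38) = 0.000 mg/L
Dose 3 (285 mg at t=12 h): 285·exp(−0.69315·32) = 0.000 mg/L
Dose 4 (40 mg at t=18 h): 40·exp(−0.69315·26) = 0.000 mg/L
Dose 5 (205 mg at t=24 h): 205·exp(−0.69315·20) = 0.000 mg/L
Dose 6 (190 mg at t=30 h): 190·exp(−0.69315·14) = 0.012 mg/L
Dose 7 (390 mg at t=36 h): 390·exp(−0.69315·8) = 1.523 mg/L
Dose 8 (35 mg at t=42 h): 35·exp(−0.69315·2) = 8.750 mg/L
C(44) = 0.000 + 0.000 + 0.000 + 0.000 + 0.000 + 0.012 + 1.523 + 8.750 = 10.285 mg/L

10.285 mg/L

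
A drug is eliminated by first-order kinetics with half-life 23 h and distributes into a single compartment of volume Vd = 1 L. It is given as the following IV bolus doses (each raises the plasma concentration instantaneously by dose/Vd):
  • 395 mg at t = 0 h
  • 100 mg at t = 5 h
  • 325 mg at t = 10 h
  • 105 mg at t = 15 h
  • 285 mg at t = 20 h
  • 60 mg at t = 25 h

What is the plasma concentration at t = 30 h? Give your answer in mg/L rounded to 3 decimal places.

k = ln 2 / 23 = 0.03014 per h
Dose 1 (395 mg at t=0 h): 395·exp(−0.03014·30) = 159.937 mg/L
Dose 2 (100 mg at t=5 h): 100·exp(−0.03014·25) = 47.075 mg/L
Dose 3 (325 mg at t=10 h): 325·exp(−0.03014·20) = 177.876 mg/L
Dose 4 (105 mg at t=15 h): 105·exp(−0.03014·15) = 66.814 mg/L
Dose 5 (285 mg at t=20 h): 285·exp(−0.03014·10) = 210.844 mg/L
Dose 6 (60 mg at t=25 h): 60·exp(−0.03014·5) = 51.607 mg/L
C(30) = 159.937 + 47.075 + 177.876 + 66.814 + 210.844 + 51.607 = 714.154 mg/L

714.154 mg/L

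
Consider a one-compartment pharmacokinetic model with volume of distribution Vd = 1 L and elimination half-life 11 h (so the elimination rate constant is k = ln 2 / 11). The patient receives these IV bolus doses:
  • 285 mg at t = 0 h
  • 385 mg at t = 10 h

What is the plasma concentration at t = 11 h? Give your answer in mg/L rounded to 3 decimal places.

503.988 mg/L

k = ln 2 / 11 = 0.06301 per h
Dose 1 (285 mg at t=0 h): 285·exp(−0.06301·11) = 142.500 mg/L
Dose 2 (385 mg at t=10 h): 385·exp(−0.06301·1) = 361.488 mg/L
C(11) = 142.500 + 361.488 = 503.988 mg/L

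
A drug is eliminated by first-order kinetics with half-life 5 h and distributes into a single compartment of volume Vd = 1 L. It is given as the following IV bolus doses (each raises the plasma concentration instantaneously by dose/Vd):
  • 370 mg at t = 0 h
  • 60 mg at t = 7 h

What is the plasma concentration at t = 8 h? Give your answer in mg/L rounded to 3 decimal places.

174.288 mg/L

k = ln 2 / 5 = 0.13863 per h
Dose 1 (370 mg at t=0 h): 370·exp(−0.13863·8) = 122.054 mg/L
Dose 2 (60 mg at t=7 h): 60·exp(−0.13863·1) = 52.233 mg/L
C(8) = 122.054 + 52.233 = 174.288 mg/L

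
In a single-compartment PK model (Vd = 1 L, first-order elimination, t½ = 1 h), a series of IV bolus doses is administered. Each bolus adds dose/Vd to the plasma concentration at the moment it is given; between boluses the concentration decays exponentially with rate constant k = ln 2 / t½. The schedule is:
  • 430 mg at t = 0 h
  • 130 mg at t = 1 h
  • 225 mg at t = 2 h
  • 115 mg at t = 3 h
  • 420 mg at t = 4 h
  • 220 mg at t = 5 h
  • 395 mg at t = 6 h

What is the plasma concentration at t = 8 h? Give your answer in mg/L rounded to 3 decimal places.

162.305 mg/L

k = ln 2 / 1 = 0.69315 per h
Dose 1 (430 mg at t=0 h): 430·exp(−0.69315·8) = 1.680 mg/L
Dose 2 (130 mg at t=1 h): 130·exp(−0.69315·7) = 1.016 mg/L
Dose 3 (225 mg at t=2 h): 225·exp(−0.69315·6) = 3.516 mg/L
Dose 4 (115 mg at t=3 h): 115·exp(−0.69315·5) = 3.594 mg/L
Dose 5 (420 mg at t=4 h): 420·exp(−0.69315·4) = 26.250 mg/L
Dose 6 (220 mg at t=5 h): 220·exp(−0.69315·3) = 27.500 mg/L
Dose 7 (395 mg at t=6 h): 395·exp(−0.69315·2) = 98.750 mg/L
C(8) = 1.680 + 1.016 + 3.516 + 3.594 + 26.250 + 27.500 + 98.750 = 162.305 mg/L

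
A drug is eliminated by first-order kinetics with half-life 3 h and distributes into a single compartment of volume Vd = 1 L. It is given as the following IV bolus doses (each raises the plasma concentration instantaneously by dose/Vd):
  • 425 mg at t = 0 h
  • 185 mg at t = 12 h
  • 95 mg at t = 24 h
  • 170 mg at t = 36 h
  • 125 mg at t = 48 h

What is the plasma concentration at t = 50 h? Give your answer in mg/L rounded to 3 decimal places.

k = ln 2 / 3 = 0.23105 per h
Dose 1 (425 mg at t=0 h): 425·exp(−0.23105·50) = 0.004 mg/L
Dose 2 (185 mg at t=12 h): 185·exp(−0.23105·38) = 0.028 mg/L
Dose 3 (95 mg at t=24 h): 95·exp(−0.23105·26) = 0.234 mg/L
Dose 4 (170 mg at t=36 h): 170·exp(−0.23105·14) = 6.693 mg/L
Dose 5 (125 mg at t=48 h): 125·exp(−0.23105·2) = 78.745 mg/L
C(50) = 0.004 + 0.028 + 0.234 + 6.693 + 78.745 = 85.705 mg/L

85.705 mg/L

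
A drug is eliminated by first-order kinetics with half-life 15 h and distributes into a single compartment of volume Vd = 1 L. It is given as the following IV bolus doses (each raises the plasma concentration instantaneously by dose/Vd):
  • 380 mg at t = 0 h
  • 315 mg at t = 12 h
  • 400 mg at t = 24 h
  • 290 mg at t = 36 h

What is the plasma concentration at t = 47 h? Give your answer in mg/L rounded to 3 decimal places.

k = ln 2 / 15 = 0.04621 per h
Dose 1 (380 mg at t=0 h): 380·exp(−0.04621·47) = 43.307 mg/L
Dose 2 (315 mg at t=12 h): 315·exp(−0.04621·35) = 62.504 mg/L
Dose 3 (400 mg at t=24 h): 400·exp(−0.04621·23) = 138.191 mg/L
Dose 4 (290 mg at t=36 h): 290·exp(−0.04621·11) = 174.439 mg/L
C(47) = 43.307 + 62.504 + 138.191 + 174.439 = 418.441 mg/L

418.441 mg/L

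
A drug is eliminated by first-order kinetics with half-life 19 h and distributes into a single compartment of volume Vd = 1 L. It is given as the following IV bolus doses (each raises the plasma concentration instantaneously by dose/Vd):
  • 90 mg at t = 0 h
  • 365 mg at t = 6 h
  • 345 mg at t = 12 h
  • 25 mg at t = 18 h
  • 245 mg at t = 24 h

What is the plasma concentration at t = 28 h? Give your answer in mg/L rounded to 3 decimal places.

k = ln 2 / 19 = 0.03648 per h
Dose 1 (90 mg at t=0 h): 90·exp(−0.03648·28) = 32.406 mg/L
Dose 2 (365 mg at t=6 h): 365·exp(−0.03648·22) = 163.581 mg/L
Dose 3 (345 mg at t=12 h): 345·exp(−0.03648·16) = 192.451 mg/L
Dose 4 (25 mg at t=18 h): 25·exp(−0.03648·10) = 17.358 mg/L
Dose 5 (245 mg at t=24 h): 245·exp(−0.03648·4) = 211.734 mg/L
C(28) = 32.406 + 163.581 + 192.451 + 17.358 + 211.734 = 617.530 mg/L

617.530 mg/L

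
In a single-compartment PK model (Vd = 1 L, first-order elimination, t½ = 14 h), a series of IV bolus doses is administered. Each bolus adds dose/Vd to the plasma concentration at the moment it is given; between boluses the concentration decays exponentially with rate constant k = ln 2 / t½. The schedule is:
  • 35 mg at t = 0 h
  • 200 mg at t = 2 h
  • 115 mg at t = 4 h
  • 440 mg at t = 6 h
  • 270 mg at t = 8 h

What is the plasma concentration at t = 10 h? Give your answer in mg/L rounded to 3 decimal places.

846.860 mg/L

k = ln 2 / 14 = 0.04951 per h
Dose 1 (35 mg at t=0 h): 35·exp(−0.04951·10) = 21.333 mg/L
Dose 2 (200 mg at t=2 h): 200·exp(−0.04951·8) = 134.590 mg/L
Dose 3 (115 mg at t=4 h): 115·exp(−0.04951·6) = 85.445 mg/L
Dose 4 (440 mg at t=6 h): 440·exp(−0.04951·4) = 360.948 mg/L
Dose 5 (270 mg at t=8 h): 270·exp(−0.04951·2) = 244.545 mg/L
C(10) = 21.333 + 134.590 + 85.445 + 360.948 + 244.545 = 846.860 mg/L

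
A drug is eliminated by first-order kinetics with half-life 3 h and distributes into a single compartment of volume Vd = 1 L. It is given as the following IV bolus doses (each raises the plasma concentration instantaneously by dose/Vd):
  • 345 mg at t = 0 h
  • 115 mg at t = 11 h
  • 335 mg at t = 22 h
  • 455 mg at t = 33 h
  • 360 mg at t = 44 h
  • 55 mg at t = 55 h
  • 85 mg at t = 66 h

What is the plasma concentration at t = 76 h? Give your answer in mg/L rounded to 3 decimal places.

k = ln 2 / 3 = 0.23105 per h
Dose 1 (345 mg at t=0 h): 345·exp(−0.23105·76) = 0.000 mg/L
Dose 2 (115 mg at t=11 h): 115·exp(−0.23105·65) = 0.000 mg/L
Dose 3 (335 mg at t=22 h): 335·exp(−0.23105·54) = 0.001 mg/L
Dose 4 (455 mg at t=33 h): 455·exp(−0.23105·43) = 0.022 mg/L
Dose 5 (360 mg at t=44 h): 360·exp(−0.23105·32) = 0.221 mg/L
Dose 6 (55 mg at t=55 h): 55·exp(−0.23105·21) = 0.430 mg/L
Dose 7 (85 mg at t=66 h): 85·exp(−0.23105·10) = 8.433 mg/L
C(76) = 0.000 + 0.000 + 0.001 + 0.022 + 0.221 + 0.430 + 8.433 = 9.108 mg/L

9.108 mg/L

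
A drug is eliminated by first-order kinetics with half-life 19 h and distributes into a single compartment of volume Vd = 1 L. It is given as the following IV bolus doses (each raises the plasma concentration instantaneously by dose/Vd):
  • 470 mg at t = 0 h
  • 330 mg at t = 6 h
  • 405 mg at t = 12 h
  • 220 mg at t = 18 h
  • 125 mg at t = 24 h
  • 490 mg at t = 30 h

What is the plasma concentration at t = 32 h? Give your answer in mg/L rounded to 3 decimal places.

1150.203 mg/L

k = ln 2 / 19 = 0.03648 per h
Dose 1 (470 mg at t=0 h): 470·exp(−0.03648·32) = 146.251 mg/L
Dose 2 (330 mg at t=6 h): 330·exp(−0.03648·26) = 127.814 mg/L
Dose 3 (405 mg at t=12 h): 405·exp(−0.03648·20) = 195.246 mg/L
Dose 4 (220 mg at t=18 h): 220·exp(−0.03648·14) = 132.011 mg/L
Dose 5 (125 mg at t=24 h): 125·exp(−0.03648·8) = 93.360 mg/L
Dose 6 (490 mg at t=30 h): 490·exp(−0.03648·2) = 455.521 mg/L
C(32) = 146.251 + 127.814 + 195.246 + 132.011 + 93.360 + 455.521 = 1150.203 mg/L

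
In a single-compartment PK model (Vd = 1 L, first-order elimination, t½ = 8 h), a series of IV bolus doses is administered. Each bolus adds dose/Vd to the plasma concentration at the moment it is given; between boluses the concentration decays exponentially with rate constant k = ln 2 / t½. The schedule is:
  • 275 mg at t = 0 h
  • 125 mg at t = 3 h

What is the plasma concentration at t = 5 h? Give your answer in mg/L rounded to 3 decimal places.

283.427 mg/L

k = ln 2 / 8 = 0.08664 per h
Dose 1 (275 mg at t=0 h): 275·exp(−0.08664·5) = 178.315 mg/L
Dose 2 (125 mg at t=3 h): 125·exp(−0.08664·2) = 105.112 mg/L
C(5) = 178.315 + 105.112 = 283.427 mg/L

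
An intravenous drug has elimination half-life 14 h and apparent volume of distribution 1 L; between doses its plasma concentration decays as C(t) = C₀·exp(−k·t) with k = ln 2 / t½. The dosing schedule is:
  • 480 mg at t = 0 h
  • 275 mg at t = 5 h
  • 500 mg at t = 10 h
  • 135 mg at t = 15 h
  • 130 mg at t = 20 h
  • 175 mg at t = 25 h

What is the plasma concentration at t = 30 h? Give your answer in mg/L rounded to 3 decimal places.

654.294 mg/L

k = ln 2 / 14 = 0.04951 per h
Dose 1 (480 mg at t=0 h): 480·exp(−0.04951·30) = 108.687 mg/L
Dose 2 (275 mg at t=5 h): 275·exp(−0.04951·25) = 79.759 mg/L
Dose 3 (500 mg at t=10 h): 500·exp(−0.04951·20) = 185.749 mg/L
Dose 4 (135 mg at t=15 h): 135·exp(−0.04951·15) = 64.239 mg/L
Dose 5 (130 mg at t=20 h): 130·exp(−0.04951·10) = 79.236 mg/L
Dose 6 (175 mg at t=25 h): 175·exp(−0.04951·5) = 136.624 mg/L
C(30) = 108.687 + 79.759 + 185.749 + 64.239 + 79.236 + 136.624 = 654.294 mg/L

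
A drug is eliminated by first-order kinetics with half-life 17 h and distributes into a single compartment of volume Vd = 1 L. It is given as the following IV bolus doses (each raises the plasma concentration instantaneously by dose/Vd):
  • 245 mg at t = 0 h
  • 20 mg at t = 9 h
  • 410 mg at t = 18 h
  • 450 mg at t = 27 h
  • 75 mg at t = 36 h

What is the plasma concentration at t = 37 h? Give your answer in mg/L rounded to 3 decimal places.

k = ln 2 / 17 = 0.04077 per h
Dose 1 (245 mg at t=0 h): 245·exp(−0.04077·37) = 54.198 mg/L
Dose 2 (20 mg at t=9 h): 20·exp(−0.04077·28) = 6.386 mg/L
Dose 3 (410 mg at t=18 h): 410·exp(−0.04077·19) = 188.946 mg/L
Dose 4 (450 mg at t=27 h): 450·exp(−0.04077·10) = 299.320 mg/L
Dose 5 (75 mg at t=36 h): 75·exp(−0.04077·1) = 72.004 mg/L
C(37) = 54.198 + 6.386 + 188.946 + 299.320 + 72.004 = 620.854 mg/L

620.854 mg/L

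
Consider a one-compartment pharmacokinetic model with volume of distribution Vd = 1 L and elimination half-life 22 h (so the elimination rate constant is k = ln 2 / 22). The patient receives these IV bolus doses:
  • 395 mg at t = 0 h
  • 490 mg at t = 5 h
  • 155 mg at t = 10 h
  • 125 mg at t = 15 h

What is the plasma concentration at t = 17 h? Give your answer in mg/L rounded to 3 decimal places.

k = ln 2 / 22 = 0.03151 per h
Dose 1 (395 mg at t=0 h): 395·exp(−0.03151·17) = 231.197 mg/L
Dose 2 (490 mg at t=5 h): 490·exp(−0.03151·12) = 335.736 mg/L
Dose 3 (155 mg at t=10 h): 155·exp(−0.03151·7) = 124.322 mg/L
Dose 4 (125 mg at t=15 h): 125·exp(−0.03151·2) = 117.366 mg/L
C(17) = 231.197 + 335.736 + 124.322 + 117.366 = 808.622 mg/L

808.622 mg/L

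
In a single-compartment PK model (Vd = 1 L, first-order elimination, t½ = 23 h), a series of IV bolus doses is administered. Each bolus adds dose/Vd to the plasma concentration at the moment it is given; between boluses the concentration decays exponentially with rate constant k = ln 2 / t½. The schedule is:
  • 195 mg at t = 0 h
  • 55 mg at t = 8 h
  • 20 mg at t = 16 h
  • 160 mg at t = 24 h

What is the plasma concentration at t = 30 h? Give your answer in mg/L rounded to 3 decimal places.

253.947 mg/L

k = ln 2 / 23 = 0.03014 per h
Dose 1 (195 mg at t=0 h): 195·exp(−0.03014·30) = 78.956 mg/L
Dose 2 (55 mg at t=8 h): 55·exp(−0.03014·22) = 28.341 mg/L
Dose 3 (20 mg at t=16 h): 20·exp(−0.03014·14) = 13.116 mg/L
Dose 4 (160 mg at t=24 h): 160·exp(−0.03014·6) = 133.534 mg/L
C(30) = 78.956 + 28.341 + 13.116 + 133.534 = 253.947 mg/L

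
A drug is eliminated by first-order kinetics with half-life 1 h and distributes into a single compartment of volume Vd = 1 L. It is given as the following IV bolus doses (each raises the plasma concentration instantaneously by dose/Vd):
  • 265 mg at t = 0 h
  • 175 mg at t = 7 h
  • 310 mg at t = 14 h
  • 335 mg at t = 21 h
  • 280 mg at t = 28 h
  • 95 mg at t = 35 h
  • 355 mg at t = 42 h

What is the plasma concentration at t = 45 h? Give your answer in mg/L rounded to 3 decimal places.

k = ln 2 / 1 = 0.69315 per h
Dose 1 (265 mg at t=0 h): 265·exp(−0.69315·45) = 0.000 mg/L
Dose 2 (175 mg at t=7 h): 175·exp(−0.69315·38) = 0.000 mg/L
Dose 3 (310 mg at t=14 h): 310·exp(−0.69315·31) = 0.000 mg/L
Dose 4 (335 mg at t=21 h): 335·exp(−0.69315·24) = 0.000 mg/L
Dose 5 (280 mg at t=28 h): 280·exp(−0.69315·17) = 0.002 mg/L
Dose 6 (95 mg at t=35 h): 95·exp(−0.69315·10) = 0.093 mg/L
Dose 7 (355 mg at t=42 h): 355·exp(−0.69315·3) = 44.375 mg/L
C(45) = 0.000 + 0.000 + 0.000 + 0.000 + 0.002 + 0.093 + 44.375 = 44.470 mg/L

44.470 mg/L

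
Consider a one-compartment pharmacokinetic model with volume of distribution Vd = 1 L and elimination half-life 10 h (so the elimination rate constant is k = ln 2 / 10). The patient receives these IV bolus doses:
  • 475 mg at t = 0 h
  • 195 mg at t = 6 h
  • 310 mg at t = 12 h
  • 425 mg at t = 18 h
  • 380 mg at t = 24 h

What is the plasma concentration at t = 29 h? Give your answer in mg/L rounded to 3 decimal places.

k = ln 2 / 10 = 0.06931 per h
Dose 1 (475 mg at t=0 h): 475·exp(−0.06931·29) = 63.637 mg/L
Dose 2 (195 mg at t=6 h): 195·exp(−0.06931·23) = 39.597 mg/L
Dose 3 (310 mg at t=12 h): 310·exp(−0.06931·17) = 95.414 mg/L
Dose 4 (425 mg at t=18 h): 425·exp(−0.06931·11) = 198.270 mg/L
Dose 5 (380 mg at t=24 h): 380·exp(−0.06931·5) = 268.701 mg/L
C(29) = 63.637 + 39.597 + 95.414 + 198.270 + 268.701 = 665.618 mg/L

665.618 mg/L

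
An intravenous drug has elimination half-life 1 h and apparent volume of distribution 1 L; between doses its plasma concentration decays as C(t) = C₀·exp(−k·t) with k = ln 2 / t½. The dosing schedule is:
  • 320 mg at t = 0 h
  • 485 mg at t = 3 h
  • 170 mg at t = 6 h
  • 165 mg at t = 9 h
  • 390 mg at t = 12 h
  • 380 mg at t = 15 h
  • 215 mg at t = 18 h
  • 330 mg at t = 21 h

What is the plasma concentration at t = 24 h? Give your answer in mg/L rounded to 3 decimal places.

k = ln 2 / 1 = 0.69315 per h
Dose 1 (320 mg at t=0 h): 320·exp(−0.69315·24) = 0.000 mg/L
Dose 2 (485 mg at t=3 h): 485·exp(−0.69315·21) = 0.000 mg/L
Dose 3 (170 mg at t=6 h): 170·exp(−0.69315·18) = 0.001 mg/L
Dose 4 (165 mg at t=9 h): 165·exp(−0.69315·15) = 0.005 mg/L
Dose 5 (390 mg at t=12 h): 390·exp(−0.69315·12) = 0.095 mg/L
Dose 6 (380 mg at t=15 h): 380·exp(−0.69315·9) = 0.742 mg/L
Dose 7 (215 mg at t=18 h): 215·exp(−0.69315·6) = 3.359 mg/L
Dose 8 (330 mg at t=21 h): 330·exp(−0.69315·3) = 41.250 mg/L
C(24) = 0.000 + 0.000 + 0.001 + 0.005 + 0.095 + 0.742 + 3.359 + 41.250 = 45.453 mg/L

45.453 mg/L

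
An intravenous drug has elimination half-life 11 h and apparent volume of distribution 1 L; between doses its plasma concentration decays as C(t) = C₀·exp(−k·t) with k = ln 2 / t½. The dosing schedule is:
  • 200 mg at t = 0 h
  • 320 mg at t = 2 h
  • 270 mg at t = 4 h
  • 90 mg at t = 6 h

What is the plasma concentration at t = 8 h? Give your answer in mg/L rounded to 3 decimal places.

k = ln 2 / 11 = 0.06301 per h
Dose 1 (200 mg at t=0 h): 200·exp(−0.06301·8) = 120.809 mg/L
Dose 2 (320 mg at t=2 h): 320·exp(−0.06301·6) = 219.256 mg/L
Dose 3 (270 mg at t=4 h): 270·exp(−0.06301·4) = 209.845 mg/L
Dose 4 (90 mg at t=6 h): 90·exp(−0.06301·2) = 79.343 mg/L
C(8) = 120.809 + 219.256 + 209.845 + 79.343 = 629.253 mg/L

629.253 mg/L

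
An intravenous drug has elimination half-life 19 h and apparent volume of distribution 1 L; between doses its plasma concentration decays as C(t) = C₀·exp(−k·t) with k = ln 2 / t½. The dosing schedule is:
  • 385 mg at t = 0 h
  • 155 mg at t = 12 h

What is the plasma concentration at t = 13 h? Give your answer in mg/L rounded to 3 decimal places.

389.051 mg/L

k = ln 2 / 19 = 0.03648 per h
Dose 1 (385 mg at t=0 h): 385·exp(−0.03648·13) = 239.603 mg/L
Dose 2 (155 mg at t=12 h): 155·exp(−0.03648·1) = 149.447 mg/L
C(13) = 239.603 + 149.447 = 389.051 mg/L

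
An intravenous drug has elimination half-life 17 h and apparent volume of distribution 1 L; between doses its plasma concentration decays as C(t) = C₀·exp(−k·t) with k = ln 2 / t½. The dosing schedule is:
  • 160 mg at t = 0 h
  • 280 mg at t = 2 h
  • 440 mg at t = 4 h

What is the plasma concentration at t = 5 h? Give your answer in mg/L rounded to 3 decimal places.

800.674 mg/L

k = ln 2 / 17 = 0.04077 per h
Dose 1 (160 mg at t=0 h): 160·exp(−0.04077·5) = 130.491 mg/L
Dose 2 (280 mg at t=2 h): 280·exp(−0.04077·3) = 247.762 mg/L
Dose 3 (440 mg at t=4 h): 440·exp(−0.04077·1) = 422.421 mg/L
C(5) = 130.491 + 247.762 + 422.421 = 800.674 mg/L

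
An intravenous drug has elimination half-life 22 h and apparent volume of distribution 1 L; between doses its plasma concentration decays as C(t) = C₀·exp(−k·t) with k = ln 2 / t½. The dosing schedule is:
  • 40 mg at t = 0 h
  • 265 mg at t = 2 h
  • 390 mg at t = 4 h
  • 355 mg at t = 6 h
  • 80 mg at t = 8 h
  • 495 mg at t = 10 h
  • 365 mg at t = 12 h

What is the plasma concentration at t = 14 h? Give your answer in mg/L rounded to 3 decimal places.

k = ln 2 / 22 = 0.03151 per h
Dose 1 (40 mg at t=0 h): 40·exp(−0.03151·14) = 25.733 mg/L
Dose 2 (265 mg at t=2 h): 265·exp(−0.03151·12) = 181.572 mg/L
Dose 3 (390 mg at t=4 h): 390·exp(−0.03151·10) = 284.599 mg/L
Dose 4 (355 mg at t=6 h): 355·exp(−0.03151·8) = 275.907 mg/L
Dose 5 (80 mg at t=8 h): 80·exp(−0.03151·6) = 66.220 mg/L
Dose 6 (495 mg at t=10 h): 495·exp(−0.03151·4) = 436.388 mg/L
Dose 7 (365 mg at t=12 h): 365·exp(−0.03151·2) = 342.710 mg/L
C(14) = 25.733 + 181.572 + 284.599 + 275.907 + 66.220 + 436.388 + 342.710 = 1613.128 mg/L

1613.128 mg/L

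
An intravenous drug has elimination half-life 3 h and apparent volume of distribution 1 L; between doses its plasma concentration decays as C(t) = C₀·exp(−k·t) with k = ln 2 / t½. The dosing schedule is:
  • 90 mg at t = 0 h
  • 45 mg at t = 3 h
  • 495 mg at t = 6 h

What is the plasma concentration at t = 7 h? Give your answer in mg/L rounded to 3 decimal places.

428.598 mg/L

k = ln 2 / 3 = 0.23105 per h
Dose 1 (90 mg at t=0 h): 90·exp(−0.23105·7) = 17.858 mg/L
Dose 2 (45 mg at t=3 h): 45·exp(−0.23105·4) = 17.858 mg/L
Dose 3 (495 mg at t=6 h): 495·exp(−0.23105·1) = 392.882 mg/L
C(7) = 17.858 + 17.858 + 392.882 = 428.598 mg/L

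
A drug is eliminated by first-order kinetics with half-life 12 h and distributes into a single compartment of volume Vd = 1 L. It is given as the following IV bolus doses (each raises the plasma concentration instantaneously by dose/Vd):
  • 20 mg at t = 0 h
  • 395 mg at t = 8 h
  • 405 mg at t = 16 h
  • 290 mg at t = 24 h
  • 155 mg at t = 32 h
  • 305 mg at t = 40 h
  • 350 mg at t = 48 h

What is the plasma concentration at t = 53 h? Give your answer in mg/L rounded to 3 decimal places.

584.619 mg/L

k = ln 2 / 12 = 0.05776 per h
Dose 1 (20 mg at t=0 h): 20·exp(−0.05776·53) = 0.936 mg/L
Dose 2 (395 mg at t=8 h): 395·exp(−0.05776·45) = 29.359 mg/L
Dose 3 (405 mg at t=16 h): 405·exp(−0.05776·37) = 47.784 mg/L
Dose 4 (290 mg at t=24 h): 290·exp(−0.05776·29) = 54.314 mg/L
Dose 5 (155 mg at t=32 h): 155·exp(−0.05776·21) = 46.082 mg/L
Dose 6 (305 mg at t=40 h): 305·exp(−0.05776·13) = 143.941 mg/L
Dose 7 (350 mg at t=48 h): 350·exp(−0.05776·5) = 262.204 mg/L
C(53) = 0.936 + 29.359 + 47.784 + 54.314 + 46.082 + 143.941 + 262.204 = 584.619 mg/L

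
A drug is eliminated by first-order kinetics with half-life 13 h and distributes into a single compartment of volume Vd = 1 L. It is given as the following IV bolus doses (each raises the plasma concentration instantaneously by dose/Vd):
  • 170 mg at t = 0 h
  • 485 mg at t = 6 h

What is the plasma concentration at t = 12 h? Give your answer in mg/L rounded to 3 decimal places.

k = ln 2 / 13 = 0.05332 per h
Dose 1 (170 mg at t=0 h): 170·exp(−0.05332·12) = 89.655 mg/L
Dose 2 (485 mg at t=6 h): 485·exp(−0.05332·6) = 352.213 mg/L
C(12) = 89.655 + 352.213 = 441.868 mg/L

441.868 mg/L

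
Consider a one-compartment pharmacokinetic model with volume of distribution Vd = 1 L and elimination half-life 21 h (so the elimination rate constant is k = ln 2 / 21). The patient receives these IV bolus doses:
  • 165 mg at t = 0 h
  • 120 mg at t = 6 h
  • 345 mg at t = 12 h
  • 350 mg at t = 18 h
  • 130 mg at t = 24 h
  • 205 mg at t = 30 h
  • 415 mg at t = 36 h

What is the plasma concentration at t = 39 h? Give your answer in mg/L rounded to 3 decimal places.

1009.854 mg/L

k = ln 2 / 21 = 0.03301 per h
Dose 1 (165 mg at t=0 h): 165·exp(−0.03301·39) = 45.544 mg/L
Dose 2 (120 mg at t=6 h): 120·exp(−0.03301·33) = 40.377 mg/L
Dose 3 (345 mg at t=12 h): 345·exp(−0.03301·27) = 141.508 mg/L
Dose 4 (350 mg at t=18 h): 350·exp(−0.03301·21) = 175.000 mg/L
Dose 5 (130 mg at t=24 h): 130·exp(−0.03301·15) = 79.236 mg/L
Dose 6 (205 mg at t=30 h): 205·exp(−0.03301·9) = 152.314 mg/L
Dose 7 (415 mg at t=36 h): 415·exp(−0.03301·3) = 375.875 mg/L
C(39) = 45.544 + 40.377 + 141.508 + 175.000 + 79.236 + 152.314 + 375.875 = 1009.854 mg/L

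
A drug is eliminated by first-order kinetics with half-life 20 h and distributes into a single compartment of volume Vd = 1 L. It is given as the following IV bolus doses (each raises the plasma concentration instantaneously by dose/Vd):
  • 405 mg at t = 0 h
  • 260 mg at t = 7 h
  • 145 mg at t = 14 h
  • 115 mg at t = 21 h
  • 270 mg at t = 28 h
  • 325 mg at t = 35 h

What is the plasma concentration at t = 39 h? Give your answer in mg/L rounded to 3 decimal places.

k = ln 2 / 20 = 0.03466 per h
Dose 1 (405 mg at t=0 h): 405·exp(−0.03466·39) = 104.821 mg/L
Dose 2 (260 mg at t=7 h): 260·exp(−0.03466·32) = 85.768 mg/L
Dose 3 (145 mg at t=14 h): 145·exp(−0.03466·25) = 60.965 mg/L
Dose 4 (115 mg at t=21 h): 115·exp(−0.03466·18) = 61.627 mg/L
Dose 5 (270 mg at t=28 h): 270·exp(−0.03466·11) = 184.415 mg/L
Dose 6 (325 mg at t=35 h): 325·exp(−0.03466·4) = 282.929 mg/L
C(39) = 104.821 + 85.768 + 60.965 + 61.627 + 184.415 + 282.929 = 780.525 mg/L

780.525 mg/L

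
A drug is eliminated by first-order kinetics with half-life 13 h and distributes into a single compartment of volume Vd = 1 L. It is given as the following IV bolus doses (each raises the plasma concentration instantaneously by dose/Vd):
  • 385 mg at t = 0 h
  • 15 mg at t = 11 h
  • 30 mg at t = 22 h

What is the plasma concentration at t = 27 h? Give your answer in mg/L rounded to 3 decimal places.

k = ln 2 / 13 = 0.05332 per h
Dose 1 (385 mg at t=0 h): 385·exp(−0.05332·27) = 91.252 mg/L
Dose 2 (15 mg at t=11 h): 15·exp(−0.05332·16) = 6.391 mg/L
Dose 3 (30 mg at t=22 h): 30·exp(−0.05332·5) = 22.979 mg/L
C(27) = 91.252 + 6.391 + 22.979 = 120.623 mg/L

120.623 mg/L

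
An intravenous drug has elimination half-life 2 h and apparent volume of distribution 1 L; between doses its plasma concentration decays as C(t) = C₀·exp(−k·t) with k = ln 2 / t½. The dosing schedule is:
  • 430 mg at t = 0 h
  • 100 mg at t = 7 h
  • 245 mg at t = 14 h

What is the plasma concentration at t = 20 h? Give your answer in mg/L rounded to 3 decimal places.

32.150 mg/L

k = ln 2 / 2 = 0.34657 per h
Dose 1 (430 mg at t=0 h): 430·exp(−0.34657·20) = 0.420 mg/L
Dose 2 (100 mg at t=7 h): 100·exp(−0.34657·13) = 1.105 mg/L
Dose 3 (245 mg at t=14 h): 245·exp(−0.34657·6) = 30.625 mg/L
C(20) = 0.420 + 1.105 + 30.625 = 32.150 mg/L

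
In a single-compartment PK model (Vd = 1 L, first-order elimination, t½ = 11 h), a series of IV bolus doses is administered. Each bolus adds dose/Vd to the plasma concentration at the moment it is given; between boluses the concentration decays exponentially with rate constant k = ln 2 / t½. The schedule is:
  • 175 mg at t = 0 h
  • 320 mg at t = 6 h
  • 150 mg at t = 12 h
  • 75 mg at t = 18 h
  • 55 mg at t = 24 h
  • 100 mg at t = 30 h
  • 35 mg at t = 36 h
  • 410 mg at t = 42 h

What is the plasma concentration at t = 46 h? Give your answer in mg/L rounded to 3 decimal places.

k = ln 2 / 11 = 0.06301 per h
Dose 1 (175 mg at t=0 h): 175·exp(−0.06301·46) = 9.642 mg/L
Dose 2 (320 mg at t=6 h): 320·exp(−0.06301·40) = 25.733 mg/L
Dose 3 (150 mg at t=12 h): 150·exp(−0.06301·34) = 17.605 mg/L
Dose 4 (75 mg at t=18 h): 75·exp(−0.06301·28) = 12.847 mg/L
Dose 5 (55 mg at t=24 h): 55·exp(−0.06301·22) = 13.750 mg/L
Dose 6 (100 mg at t=30 h): 100·exp(−0.06301·16) = 36.487 mg/L
Dose 7 (35 mg at t=36 h): 35·exp(−0.06301·10) = 18.638 mg/L
Dose 8 (410 mg at t=42 h): 410·exp(−0.06301·4) = 318.653 mg/L
C(46) = 9.642 + 25.733 + 17.605 + 12.847 + 13.750 + 36.487 + 18.638 + 318.653 = 453.356 mg/L

453.356 mg/L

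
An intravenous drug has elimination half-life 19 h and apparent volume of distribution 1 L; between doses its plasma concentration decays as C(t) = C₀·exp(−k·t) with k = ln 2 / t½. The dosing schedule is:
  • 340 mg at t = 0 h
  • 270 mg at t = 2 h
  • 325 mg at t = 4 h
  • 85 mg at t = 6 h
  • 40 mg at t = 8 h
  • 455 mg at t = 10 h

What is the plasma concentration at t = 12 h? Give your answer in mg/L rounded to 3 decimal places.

1175.506 mg/L

k = ln 2 / 19 = 0.03648 per h
Dose 1 (340 mg at t=0 h): 340·exp(−0.03648·12) = 219.460 mg/L
Dose 2 (270 mg at t=2 h): 270·exp(−0.03648·10) = 187.468 mg/L
Dose 3 (325 mg at t=4 h): 325·exp(−0.03648·8) = 242.736 mg/L
Dose 4 (85 mg at t=6 h): 85·exp(−0.03648·6) = 68.290 mg/L
Dose 5 (40 mg at t=8 h): 40·exp(−0.03648·4) = 34.569 mg/L
Dose 6 (455 mg at t=10 h): 455·exp(−0.03648·2) = 422.984 mg/L
C(12) = 219.460 + 187.468 + 242.736 + 68.290 + 34.569 + 422.984 = 1175.506 mg/L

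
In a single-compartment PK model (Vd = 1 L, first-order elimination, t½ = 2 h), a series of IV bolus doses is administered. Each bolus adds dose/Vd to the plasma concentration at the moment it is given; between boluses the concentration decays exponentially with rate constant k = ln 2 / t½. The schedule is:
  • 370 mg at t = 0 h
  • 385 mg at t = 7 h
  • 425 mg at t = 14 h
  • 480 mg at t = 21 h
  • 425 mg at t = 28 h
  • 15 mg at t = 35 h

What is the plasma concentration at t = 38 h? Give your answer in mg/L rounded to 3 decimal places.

k = ln 2 / 2 = 0.34657 per h
Dose 1 (370 mg at t=0 h): 370·exp(−0.34657·38) = 0.001 mg/L
Dose 2 (385 mg at t=7 h): 385·exp(−0.34657·31) = 0.008 mg/L
Dose 3 (425 mg at t=14 h): 425·exp(−0.34657·24) = 0.104 mg/L
Dose 4 (480 mg at t=21 h): 480·exp(−0.34657·17) = 1.326 mg/L
Dose 5 (425 mg at t=28 h): 425·exp(−0.34657·10) = 13.281 mg/L
Dose 6 (15 mg at t=35 h): 15·exp(−0.34657·3) = 5.303 mg/L
C(38) = 0.001 + 0.008 + 0.104 + 1.326 + 13.281 + 5.303 = 20.023 mg/L

20.023 mg/L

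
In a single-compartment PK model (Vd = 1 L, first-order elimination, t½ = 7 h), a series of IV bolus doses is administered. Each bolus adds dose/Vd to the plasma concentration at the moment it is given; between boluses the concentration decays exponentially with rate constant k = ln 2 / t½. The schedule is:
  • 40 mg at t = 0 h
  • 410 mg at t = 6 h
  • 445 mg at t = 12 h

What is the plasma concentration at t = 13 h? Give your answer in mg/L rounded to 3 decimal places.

619.088 mg/L

k = ln 2 / 7 = 0.09902 per h
Dose 1 (40 mg at t=0 h): 40·exp(−0.09902·13) = 11.041 mg/L
Dose 2 (410 mg at t=6 h): 410·exp(−0.09902·7) = 205.000 mg/L
Dose 3 (445 mg at t=12 h): 445·exp(−0.09902·1) = 403.047 mg/L
C(13) = 11.041 + 205.000 + 403.047 = 619.088 mg/L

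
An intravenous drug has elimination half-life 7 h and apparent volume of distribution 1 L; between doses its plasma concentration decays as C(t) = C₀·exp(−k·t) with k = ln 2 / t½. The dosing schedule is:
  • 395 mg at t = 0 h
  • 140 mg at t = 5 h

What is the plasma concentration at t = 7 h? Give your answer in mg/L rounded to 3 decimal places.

k = ln 2 / 7 = 0.09902 per h
Dose 1 (395 mg at t=0 h): 395·exp(−0.09902·7) = 197.500 mg/L
Dose 2 (140 mg at t=5 h): 140·exp(−0.09902·2) = 114.847 mg/L
C(7) = 197.500 + 114.847 = 312.347 mg/L

312.347 mg/L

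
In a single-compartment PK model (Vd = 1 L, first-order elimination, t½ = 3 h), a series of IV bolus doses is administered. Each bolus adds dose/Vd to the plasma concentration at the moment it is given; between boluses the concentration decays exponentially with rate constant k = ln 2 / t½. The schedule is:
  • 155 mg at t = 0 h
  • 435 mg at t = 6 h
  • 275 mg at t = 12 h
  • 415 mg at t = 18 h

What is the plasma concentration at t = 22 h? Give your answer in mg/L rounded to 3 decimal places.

203.727 mg/L

k = ln 2 / 3 = 0.23105 per h
Dose 1 (155 mg at t=0 h): 155·exp(−0.23105·22) = 0.961 mg/L
Dose 2 (435 mg at t=6 h): 435·exp(−0.23105·16) = 10.789 mg/L
Dose 3 (275 mg at t=12 h): 275·exp(−0.23105·10) = 27.283 mg/L
Dose 4 (415 mg at t=18 h): 415·exp(−0.23105·4) = 164.693 mg/L
C(22) = 0.961 + 10.789 + 27.283 + 164.693 = 203.727 mg/L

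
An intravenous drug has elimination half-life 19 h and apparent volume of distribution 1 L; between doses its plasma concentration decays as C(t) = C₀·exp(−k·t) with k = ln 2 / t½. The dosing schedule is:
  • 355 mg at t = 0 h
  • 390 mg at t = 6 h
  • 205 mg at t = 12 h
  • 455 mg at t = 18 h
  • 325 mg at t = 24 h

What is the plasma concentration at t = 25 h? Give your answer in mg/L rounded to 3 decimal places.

k = ln 2 / 19 = 0.03648 per h
Dose 1 (355 mg at t=0 h): 355·exp(−0.03648·25) = 142.605 mg/L
Dose 2 (390 mg at t=6 h): 390·exp(−0.03648·19) = 195.000 mg/L
Dose 3 (205 mg at t=12 h): 205·exp(−0.03648·13) = 127.581 mg/L
Dose 4 (455 mg at t=18 h): 455·exp(−0.03648·7) = 352.457 mg/L
Dose 5 (325 mg at t=24 h): 325·exp(−0.03648·1) = 313.357 mg/L
C(25) = 142.605 + 195.000 + 127.581 + 352.457 + 313.357 = 1131.000 mg/L

1131.000 mg/L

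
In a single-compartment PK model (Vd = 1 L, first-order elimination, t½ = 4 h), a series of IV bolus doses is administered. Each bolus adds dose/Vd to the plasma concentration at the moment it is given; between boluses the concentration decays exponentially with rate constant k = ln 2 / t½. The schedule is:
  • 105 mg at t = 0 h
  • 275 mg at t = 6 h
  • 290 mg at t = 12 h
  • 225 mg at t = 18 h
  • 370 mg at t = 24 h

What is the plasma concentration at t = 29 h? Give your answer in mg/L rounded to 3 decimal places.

210.053 mg/L

k = ln 2 / 4 = 0.17329 per h
Dose 1 (105 mg at t=0 h): 105·exp(−0.17329·29) = 0.690 mg/L
Dose 2 (275 mg at t=6 h): 275·exp(−0.17329·23) = 5.110 mg/L
Dose 3 (290 mg at t=12 h): 290·exp(−0.17329·17) = 15.241 mg/L
Dose 4 (225 mg at t=18 h): 225·exp(−0.17329·11) = 33.446 mg/L
Dose 5 (370 mg at t=24 h): 370·exp(−0.17329·5) = 155.566 mg/L
C(29) = 0.690 + 5.110 + 15.241 + 33.446 + 155.566 = 210.053 mg/L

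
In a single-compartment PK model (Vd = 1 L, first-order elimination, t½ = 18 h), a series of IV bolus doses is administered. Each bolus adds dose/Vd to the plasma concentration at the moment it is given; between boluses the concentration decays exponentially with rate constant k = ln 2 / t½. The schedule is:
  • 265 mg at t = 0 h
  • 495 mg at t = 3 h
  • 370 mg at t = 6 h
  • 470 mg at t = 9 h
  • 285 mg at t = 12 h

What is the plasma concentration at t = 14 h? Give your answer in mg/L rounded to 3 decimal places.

k = ln 2 / 18 = 0.03851 per h
Dose 1 (265 mg at t=0 h): 265·exp(−0.03851·14) = 154.565 mg/L
Dose 2 (495 mg at t=3 h): 495·exp(−0.03851·11) = 324.073 mg/L
Dose 3 (370 mg at t=6 h): 370·exp(−0.03851·8) = 271.901 mg/L
Dose 4 (470 mg at t=9 h): 470·exp(−0.03851·5) = 387.684 mg/L
Dose 5 (285 mg at t=12 h): 285·exp(−0.03851·2) = 263.874 mg/L
C(14) = 154.565 + 324.073 + 271.901 + 387.684 + 263.874 = 1402.097 mg/L

1402.097 mg/L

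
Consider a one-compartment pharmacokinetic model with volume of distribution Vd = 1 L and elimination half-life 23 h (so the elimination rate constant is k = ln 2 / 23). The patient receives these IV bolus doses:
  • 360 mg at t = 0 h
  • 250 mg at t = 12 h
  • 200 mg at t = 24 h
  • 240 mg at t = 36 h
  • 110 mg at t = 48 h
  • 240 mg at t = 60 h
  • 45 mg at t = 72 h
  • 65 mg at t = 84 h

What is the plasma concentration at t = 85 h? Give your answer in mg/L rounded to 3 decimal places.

k = ln 2 / 23 = 0.03014 per h
Dose 1 (360 mg at t=0 h): 360·exp(−0.03014·85) = 27.784 mg/L
Dose 2 (250 mg at t=12 h): 250·exp(−0.03014·73) = 27.701 mg/L
Dose 3 (200 mg at t=24 h): 200·exp(−0.03014·61) = 31.816 mg/L
Dose 4 (240 mg at t=36 h): 240·exp(−0.03014·49) = 54.813 mg/L
Dose 5 (110 mg at t=48 h): 110·exp(−0.03014·37) = 36.068 mg/L
Dose 6 (240 mg at t=60 h): 240·exp(−0.03014·25) = 112.981 mg/L
Dose 7 (45 mg at t=72 h): 45·exp(−0.03014·13) = 30.413 mg/L
Dose 8 (65 mg at t=84 h): 65·exp(−0.03014·1) = 63.070 mg/L
C(85) = 27.784 + 27.701 + 31.816 + 54.813 + 36.068 + 112.981 + 30.413 + 63.070 = 384.648 mg/L

384.648 mg/L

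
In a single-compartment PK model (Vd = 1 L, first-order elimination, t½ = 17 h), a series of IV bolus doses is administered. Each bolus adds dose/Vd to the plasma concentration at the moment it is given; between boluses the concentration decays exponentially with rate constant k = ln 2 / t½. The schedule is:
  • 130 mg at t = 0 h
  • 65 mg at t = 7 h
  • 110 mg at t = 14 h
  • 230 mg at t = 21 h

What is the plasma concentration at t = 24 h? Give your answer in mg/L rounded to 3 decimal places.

k = ln 2 / 17 = 0.04077 per h
Dose 1 (130 mg at t=0 h): 130·exp(−0.04077·24) = 48.861 mg/L
Dose 2 (65 mg at t=7 h): 65·exp(−0.04077·17) = 32.500 mg/L
Dose 3 (110 mg at t=14 h): 110·exp(−0.04077·10) = 73.167 mg/L
Dose 4 (230 mg at t=21 h): 230·exp(−0.04077·3) = 203.519 mg/L
C(24) = 48.861 + 32.500 + 73.167 + 203.519 = 358.047 mg/L

358.047 mg/L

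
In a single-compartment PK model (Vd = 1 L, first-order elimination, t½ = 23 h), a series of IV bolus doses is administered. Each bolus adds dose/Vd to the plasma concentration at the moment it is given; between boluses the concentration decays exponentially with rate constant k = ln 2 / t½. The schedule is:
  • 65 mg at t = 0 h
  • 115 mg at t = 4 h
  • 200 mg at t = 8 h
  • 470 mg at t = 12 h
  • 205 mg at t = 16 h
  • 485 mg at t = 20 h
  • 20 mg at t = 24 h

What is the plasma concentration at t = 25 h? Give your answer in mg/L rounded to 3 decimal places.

k = ln 2 / 23 = 0.03014 per h
Dose 1 (65 mg at t=0 h): 65·exp(−0.03014·25) = 30.599 mg/L
Dose 2 (115 mg at t=4 h): 115·exp(−0.03014·21) = 61.072 mg/L
Dose 3 (200 mg at t=8 h): 200·exp(−0.03014·17) = 119.820 mg/L
Dose 4 (470 mg at t=12 h): 470·exp(−0.03014·13) = 317.651 mg/L
Dose 5 (205 mg at t=16 h): 205·exp(−0.03014·9) = 156.300 mg/L
Dose 6 (485 mg at t=20 h): 485·exp(−0.03014·5) = 417.158 mg/L
Dose 7 (20 mg at t=24 h): 20·exp(−0.03014·1) = 19.406 mg/L
C(25) = 30.599 + 61.072 + 119.820 + 317.651 + 156.300 + 417.158 + 19.406 = 1122.007 mg/L

1122.007 mg/L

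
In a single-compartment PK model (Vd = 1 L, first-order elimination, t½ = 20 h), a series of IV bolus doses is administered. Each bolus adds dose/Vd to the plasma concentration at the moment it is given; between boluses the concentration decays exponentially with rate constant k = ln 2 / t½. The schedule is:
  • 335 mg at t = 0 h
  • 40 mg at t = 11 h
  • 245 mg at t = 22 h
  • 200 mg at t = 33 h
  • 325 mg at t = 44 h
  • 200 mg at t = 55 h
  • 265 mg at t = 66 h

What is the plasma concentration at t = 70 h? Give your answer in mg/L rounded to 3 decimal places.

618.291 mg/L

k = ln 2 / 20 = 0.03466 per h
Dose 1 (335 mg at t=0 h): 335·exp(−0.03466·70) = 29.610 mg/L
Dose 2 (40 mg at t=11 h): 40·exp(−0.03466·59) = 5.176 mg/L
Dose 3 (245 mg at t=22 h): 245·exp(−0.03466·48) = 46.419 mg/L
Dose 4 (200 mg at t=33 h): 200·exp(−0.03466·37) = 55.478 mg/L
Dose 5 (325 mg at t=44 h): 325·exp(−0.03466·26) = 131.991 mg/L
Dose 6 (200 mg at t=55 h): 200·exp(−0.03466·15) = 118.921 mg/L
Dose 7 (265 mg at t=66 h): 265·exp(−0.03466·4) = 230.696 mg/L
C(70) = 29.610 + 5.176 + 46.419 + 55.478 + 131.991 + 118.921 + 230.696 = 618.291 mg/L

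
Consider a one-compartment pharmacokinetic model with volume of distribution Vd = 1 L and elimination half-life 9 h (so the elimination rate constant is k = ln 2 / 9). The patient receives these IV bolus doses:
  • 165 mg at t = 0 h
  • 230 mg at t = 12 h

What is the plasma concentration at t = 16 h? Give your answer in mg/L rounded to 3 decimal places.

k = ln 2 / 9 = 0.07702 per h
Dose 1 (165 mg at t=0 h): 165·exp(−0.07702·16) = 48.119 mg/L
Dose 2 (230 mg at t=12 h): 230·exp(−0.07702·4) = 169.019 mg/L
C(16) = 48.119 + 169.019 = 217.139 mg/L

217.139 mg/L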